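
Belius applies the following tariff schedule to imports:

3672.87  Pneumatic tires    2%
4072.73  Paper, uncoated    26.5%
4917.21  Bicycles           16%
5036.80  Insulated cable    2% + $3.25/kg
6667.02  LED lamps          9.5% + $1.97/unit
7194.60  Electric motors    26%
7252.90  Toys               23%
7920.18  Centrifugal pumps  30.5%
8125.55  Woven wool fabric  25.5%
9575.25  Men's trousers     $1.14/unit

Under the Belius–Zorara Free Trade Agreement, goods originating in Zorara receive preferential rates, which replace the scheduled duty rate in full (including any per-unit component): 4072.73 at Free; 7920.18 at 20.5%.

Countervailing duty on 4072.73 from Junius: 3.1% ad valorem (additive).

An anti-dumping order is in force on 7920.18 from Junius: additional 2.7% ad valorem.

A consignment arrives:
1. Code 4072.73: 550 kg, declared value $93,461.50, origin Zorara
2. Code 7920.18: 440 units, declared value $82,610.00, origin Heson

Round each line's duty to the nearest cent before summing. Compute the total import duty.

Line 1 (4072.73, Zorara, 550 kg, $93,461.50):
Base rate for 4072.73 is 26.5%.
Origin Zorara qualifies under the Belius–Zorara agreement and 4072.73 is covered: preferential rate Free applies instead.
The additional-duty order on 4072.73 targets Junius, not Zorara; it does not apply.
Duty = $93,461.50 × 0% = $0.00.
Line 2 (7920.18, Heson, 440 units, $82,610.00):
Base rate for 7920.18 is 30.5%.
7920.18 has an FTA preferential rate, but origin Heson is not Zorara; base rate stands.
The additional-duty order on 7920.18 targets Junius, not Heson; it does not apply.
Duty = $82,610.00 × 30.5% = $25,196.05.
Total = $0.00 + $25,196.05 = $25,196.05.

$25,196.05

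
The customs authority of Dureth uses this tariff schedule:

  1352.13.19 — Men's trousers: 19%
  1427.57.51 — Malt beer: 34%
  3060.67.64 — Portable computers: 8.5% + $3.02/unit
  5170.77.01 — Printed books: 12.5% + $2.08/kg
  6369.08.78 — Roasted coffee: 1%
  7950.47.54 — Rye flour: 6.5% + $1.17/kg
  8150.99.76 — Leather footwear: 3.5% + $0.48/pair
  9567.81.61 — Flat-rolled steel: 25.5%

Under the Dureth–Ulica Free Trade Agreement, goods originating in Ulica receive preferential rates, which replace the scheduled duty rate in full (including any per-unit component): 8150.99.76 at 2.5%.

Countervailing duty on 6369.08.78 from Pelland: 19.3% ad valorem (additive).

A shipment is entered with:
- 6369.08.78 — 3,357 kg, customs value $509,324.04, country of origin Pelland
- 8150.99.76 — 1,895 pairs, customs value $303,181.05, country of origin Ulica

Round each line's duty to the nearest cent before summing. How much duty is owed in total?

$110,972.31

Line 1 (6369.08.78, Pelland, 3,357 kg, $509,324.04):
Base rate for 6369.08.78 is 1%.
Additional duty on 6369.08.78 from Pelland: +19.3%. Applied ad valorem rate: 1% + 19.3% = 20.3%.
Duty = $509,324.04 × 20.3% = $103,392.78.
Line 2 (8150.99.76, Ulica, 1,895 pairs, $303,181.05):
Base rate for 8150.99.76 is 3.5% + $0.48/pair.
Origin Ulica qualifies under the Dureth–Ulica agreement and 8150.99.76 is covered: preferential rate 2.5% applies instead.
Duty = $303,181.05 × 2.5% = $7,579.53.
Total = $103,392.78 + $7,579.53 = $110,972.31.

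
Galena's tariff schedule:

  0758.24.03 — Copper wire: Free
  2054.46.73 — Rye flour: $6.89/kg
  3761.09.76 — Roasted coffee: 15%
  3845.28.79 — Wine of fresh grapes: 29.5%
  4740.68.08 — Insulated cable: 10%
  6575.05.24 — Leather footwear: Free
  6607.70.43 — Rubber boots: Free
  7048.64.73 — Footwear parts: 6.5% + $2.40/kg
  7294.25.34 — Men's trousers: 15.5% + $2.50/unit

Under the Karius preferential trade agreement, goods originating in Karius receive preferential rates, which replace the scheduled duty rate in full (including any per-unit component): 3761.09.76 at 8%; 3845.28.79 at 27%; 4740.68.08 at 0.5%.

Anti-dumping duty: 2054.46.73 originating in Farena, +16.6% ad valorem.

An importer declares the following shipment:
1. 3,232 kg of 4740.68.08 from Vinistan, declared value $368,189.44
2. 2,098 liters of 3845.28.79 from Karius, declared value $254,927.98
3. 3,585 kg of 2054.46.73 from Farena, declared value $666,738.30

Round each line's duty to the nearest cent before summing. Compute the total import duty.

Line 1 (4740.68.08, Vinistan, 3,232 kg, $368,189.44):
Base rate for 4740.68.08 is 10%.
4740.68.08 has an FTA preferential rate, but origin Vinistan is not Karius; base rate stands.
Duty = $368,189.44 × 10% = $36,818.94.
Line 2 (3845.28.79, Karius, 2,098 liters, $254,927.98):
Base rate for 3845.28.79 is 29.5%.
Origin Karius qualifies under the Galena–Karius agreement and 3845.28.79 is covered: preferential rate 27% applies instead.
Duty = $254,927.98 × 27% = $68,830.55.
Line 3 (2054.46.73, Farena, 3,585 kg, $666,738.30):
Base rate for 2054.46.73 is $6.89/kg.
Additional duty on 2054.46.73 from Farena: +16.6% ad valorem. Applied ad valorem rate = 16.6%.
Duty = $666,738.30 × 16.6% + 3,585 × $6.89 = $135,379.21.
Total = $36,818.94 + $68,830.55 + $135,379.21 = $241,028.70.

$241,028.70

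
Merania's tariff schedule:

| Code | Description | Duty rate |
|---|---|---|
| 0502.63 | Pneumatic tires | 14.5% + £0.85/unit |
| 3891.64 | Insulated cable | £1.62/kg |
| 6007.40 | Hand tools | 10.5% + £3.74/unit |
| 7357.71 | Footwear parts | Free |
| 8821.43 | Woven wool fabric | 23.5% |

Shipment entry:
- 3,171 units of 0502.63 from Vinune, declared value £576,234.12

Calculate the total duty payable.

Line 1 (0502.63, Vinune, 3,171 units, £576,234.12):
Base rate for 0502.63 is 14.5% + £0.85/unit.
Duty = £576,234.12 × 14.5% + 3,171 × £0.85 = £86,249.30.

£86,249.30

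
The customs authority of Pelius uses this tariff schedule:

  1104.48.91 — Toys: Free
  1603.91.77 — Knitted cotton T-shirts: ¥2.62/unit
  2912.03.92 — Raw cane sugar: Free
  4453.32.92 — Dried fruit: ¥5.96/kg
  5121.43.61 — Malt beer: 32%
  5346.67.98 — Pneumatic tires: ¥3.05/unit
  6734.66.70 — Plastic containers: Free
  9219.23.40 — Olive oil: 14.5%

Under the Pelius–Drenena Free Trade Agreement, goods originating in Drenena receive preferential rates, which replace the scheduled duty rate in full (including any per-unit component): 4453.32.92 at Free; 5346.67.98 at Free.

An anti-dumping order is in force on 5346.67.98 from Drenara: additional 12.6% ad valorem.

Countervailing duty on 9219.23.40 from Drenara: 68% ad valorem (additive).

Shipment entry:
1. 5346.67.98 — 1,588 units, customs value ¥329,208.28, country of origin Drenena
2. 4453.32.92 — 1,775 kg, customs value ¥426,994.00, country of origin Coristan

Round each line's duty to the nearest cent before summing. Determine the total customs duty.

Line 1 (5346.67.98, Drenena, 1,588 units, ¥329,208.28):
Base rate for 5346.67.98 is ¥3.05/unit.
Origin Drenena qualifies under the Pelius–Drenena agreement and 5346.67.98 is covered: preferential rate Free applies instead.
The additional-duty order on 5346.67.98 targets Drenara, not Drenena; it does not apply.
Duty = ¥329,208.28 × 0% = ¥0.00.
Line 2 (4453.32.92, Coristan, 1,775 kg, ¥426,994.00):
Base rate for 4453.32.92 is ¥5.96/kg.
4453.32.92 has an FTA preferential rate, but origin Coristan is not Drenena; base rate stands.
Duty = 1,775 × ¥5.96 = ¥10,579.00.
Total = ¥0.00 + ¥10,579.00 = ¥10,579.00.

¥10,579.00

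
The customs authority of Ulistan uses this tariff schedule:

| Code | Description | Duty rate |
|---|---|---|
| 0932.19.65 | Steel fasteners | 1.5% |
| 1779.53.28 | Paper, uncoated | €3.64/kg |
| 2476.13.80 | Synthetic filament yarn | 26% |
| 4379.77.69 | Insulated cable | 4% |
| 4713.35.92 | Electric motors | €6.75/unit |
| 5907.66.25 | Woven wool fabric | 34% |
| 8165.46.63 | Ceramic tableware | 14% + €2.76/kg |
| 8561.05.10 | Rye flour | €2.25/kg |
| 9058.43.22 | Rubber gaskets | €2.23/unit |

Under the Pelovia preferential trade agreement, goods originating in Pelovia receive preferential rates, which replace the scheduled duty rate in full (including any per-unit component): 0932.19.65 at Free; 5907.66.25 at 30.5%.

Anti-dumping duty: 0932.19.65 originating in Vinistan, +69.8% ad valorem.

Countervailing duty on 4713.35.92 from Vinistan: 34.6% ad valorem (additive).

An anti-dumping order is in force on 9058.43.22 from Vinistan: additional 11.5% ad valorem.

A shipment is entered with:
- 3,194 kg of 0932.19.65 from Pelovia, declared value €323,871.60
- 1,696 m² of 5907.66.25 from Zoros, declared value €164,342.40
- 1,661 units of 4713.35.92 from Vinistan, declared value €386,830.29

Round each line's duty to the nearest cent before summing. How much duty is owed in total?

€200,931.45

Line 1 (0932.19.65, Pelovia, 3,194 kg, €323,871.60):
Base rate for 0932.19.65 is 1.5%.
Origin Pelovia qualifies under the Ulistan–Pelovia agreement and 0932.19.65 is covered: preferential rate Free applies instead.
The additional-duty order on 0932.19.65 targets Vinistan, not Pelovia; it does not apply.
Duty = €323,871.60 × 0% = €0.00.
Line 2 (5907.66.25, Zoros, 1,696 m², €164,342.40):
Base rate for 5907.66.25 is 34%.
5907.66.25 has an FTA preferential rate, but origin Zoros is not Pelovia; base rate stands.
Duty = €164,342.40 × 34% = €55,876.42.
Line 3 (4713.35.92, Vinistan, 1,661 units, €386,830.29):
Base rate for 4713.35.92 is €6.75/unit.
Additional duty on 4713.35.92 from Vinistan: +34.6% ad valorem. Applied ad valorem rate = 34.6%.
Duty = €386,830.29 × 34.6% + 1,661 × €6.75 = €145,055.03.
Total = €0.00 + €55,876.42 + €145,055.03 = €200,931.45.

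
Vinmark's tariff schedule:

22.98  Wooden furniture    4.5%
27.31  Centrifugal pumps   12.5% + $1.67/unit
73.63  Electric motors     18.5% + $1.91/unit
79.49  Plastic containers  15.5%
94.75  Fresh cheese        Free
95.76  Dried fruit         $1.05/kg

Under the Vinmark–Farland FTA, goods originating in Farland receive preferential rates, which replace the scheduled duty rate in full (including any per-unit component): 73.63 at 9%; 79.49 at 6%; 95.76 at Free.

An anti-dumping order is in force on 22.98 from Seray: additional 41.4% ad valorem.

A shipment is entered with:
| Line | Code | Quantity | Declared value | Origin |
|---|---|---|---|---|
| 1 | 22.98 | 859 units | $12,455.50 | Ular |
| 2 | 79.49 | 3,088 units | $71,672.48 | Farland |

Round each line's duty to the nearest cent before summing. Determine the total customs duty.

Line 1 (22.98, Ular, 859 units, $12,455.50):
Base rate for 22.98 is 4.5%.
The additional-duty order on 22.98 targets Seray, not Ular; it does not apply.
Duty = $12,455.50 × 4.5% = $560.50.
Line 2 (79.49, Farland, 3,088 units, $71,672.48):
Base rate for 79.49 is 15.5%.
Origin Farland qualifies under the Vinmark–Farland agreement and 79.49 is covered: preferential rate 6% applies instead.
Duty = $71,672.48 × 6% = $4,300.35.
Total = $560.50 + $4,300.35 = $4,860.85.

$4,860.85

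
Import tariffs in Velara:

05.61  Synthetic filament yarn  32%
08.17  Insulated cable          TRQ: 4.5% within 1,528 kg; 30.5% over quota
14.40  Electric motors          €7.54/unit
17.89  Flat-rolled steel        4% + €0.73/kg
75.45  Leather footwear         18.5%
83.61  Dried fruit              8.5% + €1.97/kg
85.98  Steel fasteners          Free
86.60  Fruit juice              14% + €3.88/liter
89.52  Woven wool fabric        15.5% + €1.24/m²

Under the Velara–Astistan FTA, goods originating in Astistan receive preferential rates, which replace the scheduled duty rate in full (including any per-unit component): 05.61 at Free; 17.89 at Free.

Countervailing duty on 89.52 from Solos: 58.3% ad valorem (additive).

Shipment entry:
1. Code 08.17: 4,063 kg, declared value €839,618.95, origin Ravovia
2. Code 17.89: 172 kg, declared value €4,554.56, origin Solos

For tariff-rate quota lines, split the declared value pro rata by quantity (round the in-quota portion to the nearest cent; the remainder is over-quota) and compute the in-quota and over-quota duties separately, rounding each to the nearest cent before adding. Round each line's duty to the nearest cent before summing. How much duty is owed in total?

Line 1 (08.17, Ravovia, 4,063 kg, €839,618.95):
Code 08.17 is under a tariff-rate quota (threshold 1,528 kg). In-quota: 1,528 kg at 4.5%; over-quota: 2,535 kg at 30.5%.
Pro-rata value split: in-quota = €839,618.95 × 1,528/4,063 = €315,761.20; over-quota = €839,618.95 − €315,761.20 = €523,857.75.
In-quota duty = €315,761.20 × 4.5% = €14,209.25. Over-quota duty = €523,857.75 × 30.5% = €159,776.61.
Line duty = €14,209.25 + €159,776.61 = €173,985.86.
Line 2 (17.89, Solos, 172 kg, €4,554.56):
Base rate for 17.89 is 4% + €0.73/kg.
17.89 has an FTA preferential rate, but origin Solos is not Astistan; base rate stands.
Duty = €4,554.56 × 4% + 172 × €0.73 = €307.74.
Total = €173,985.86 + €307.74 = €174,293.60.

€174,293.60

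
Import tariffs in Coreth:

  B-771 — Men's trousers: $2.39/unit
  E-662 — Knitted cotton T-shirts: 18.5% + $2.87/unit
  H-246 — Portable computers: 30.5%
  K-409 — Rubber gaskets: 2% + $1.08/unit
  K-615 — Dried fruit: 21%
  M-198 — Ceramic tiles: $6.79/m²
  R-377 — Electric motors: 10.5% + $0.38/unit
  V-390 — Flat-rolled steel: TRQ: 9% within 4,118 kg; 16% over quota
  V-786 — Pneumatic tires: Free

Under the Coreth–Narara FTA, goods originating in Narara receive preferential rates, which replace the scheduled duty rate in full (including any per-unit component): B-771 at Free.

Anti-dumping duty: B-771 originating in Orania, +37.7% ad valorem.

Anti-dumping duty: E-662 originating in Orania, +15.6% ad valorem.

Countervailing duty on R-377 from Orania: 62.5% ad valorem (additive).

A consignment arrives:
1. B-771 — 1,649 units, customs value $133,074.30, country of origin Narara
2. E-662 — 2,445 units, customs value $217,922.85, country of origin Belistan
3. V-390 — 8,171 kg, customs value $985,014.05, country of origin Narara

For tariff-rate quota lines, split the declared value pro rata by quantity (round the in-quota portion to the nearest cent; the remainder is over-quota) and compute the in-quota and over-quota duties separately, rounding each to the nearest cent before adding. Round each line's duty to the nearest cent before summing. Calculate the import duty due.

$170,185.38

Line 1 (B-771, Narara, 1,649 units, $133,074.30):
Base rate for B-771 is $2.39/unit.
Origin Narara qualifies under the Coreth–Narara agreement and B-771 is covered: preferential rate Free applies instead.
The additional-duty order on B-771 targets Orania, not Narara; it does not apply.
Duty = $133,074.30 × 0% = $0.00.
Line 2 (E-662, Belistan, 2,445 units, $217,922.85):
Base rate for E-662 is 18.5% + $2.87/unit.
The additional-duty order on E-662 targets Orania, not Belistan; it does not apply.
Duty = $217,922.85 × 18.5% + 2,445 × $2.87 = $47,332.88.
Line 3 (V-390, Narara, 8,171 kg, $985,014.05):
Code V-390 is under a tariff-rate quota (threshold 4,118 kg). In-quota: 4,118 kg at 9%; over-quota: 4,053 kg at 16%.
Pro-rata value split: in-quota = $985,014.05 × 4,118/8,171 = $496,424.90; over-quota = $985,014.05 − $496,424.90 = $488,589.15.
In-quota duty = $496,424.90 × 9% = $44,678.24. Over-quota duty = $488,589.15 × 16% = $78,174.26.
Line duty = $44,678.24 + $78,174.26 = $122,852.50.
Total = $0.00 + $47,332.88 + $122,852.50 = $170,185.38.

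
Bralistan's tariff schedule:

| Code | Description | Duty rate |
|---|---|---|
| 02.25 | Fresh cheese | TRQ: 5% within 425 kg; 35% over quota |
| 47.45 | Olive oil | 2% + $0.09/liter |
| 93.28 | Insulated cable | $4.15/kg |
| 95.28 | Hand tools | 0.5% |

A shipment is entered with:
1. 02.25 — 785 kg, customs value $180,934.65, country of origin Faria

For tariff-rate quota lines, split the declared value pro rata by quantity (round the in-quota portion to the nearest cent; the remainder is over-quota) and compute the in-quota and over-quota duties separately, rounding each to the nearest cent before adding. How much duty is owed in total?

$33,939.65

Line 1 (02.25, Faria, 785 kg, $180,934.65):
Code 02.25 is under a tariff-rate quota (threshold 425 kg). In-quota: 425 kg at 5%; over-quota: 360 kg at 35%.
Pro-rata value split: in-quota = $180,934.65 × 425/785 = $97,958.25; over-quota = $180,934.65 − $97,958.25 = $82,976.40.
In-quota duty = $97,958.25 × 5% = $4,897.91. Over-quota duty = $82,976.40 × 35% = $29,041.74.
Line duty = $4,897.91 + $29,041.74 = $33,939.65.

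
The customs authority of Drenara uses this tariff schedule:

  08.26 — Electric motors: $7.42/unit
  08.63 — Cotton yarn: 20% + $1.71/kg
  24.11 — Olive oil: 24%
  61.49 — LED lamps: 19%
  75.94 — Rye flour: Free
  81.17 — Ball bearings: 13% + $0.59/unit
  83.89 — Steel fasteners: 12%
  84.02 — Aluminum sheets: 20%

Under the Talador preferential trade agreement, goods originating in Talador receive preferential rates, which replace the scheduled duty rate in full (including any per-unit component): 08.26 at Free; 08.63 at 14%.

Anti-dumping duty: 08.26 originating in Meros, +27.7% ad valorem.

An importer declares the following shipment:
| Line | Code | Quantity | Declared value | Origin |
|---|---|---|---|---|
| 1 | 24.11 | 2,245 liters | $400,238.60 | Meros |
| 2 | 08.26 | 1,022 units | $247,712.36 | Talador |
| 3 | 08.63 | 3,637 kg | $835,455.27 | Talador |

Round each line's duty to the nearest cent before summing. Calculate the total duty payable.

$213,021.00

Line 1 (24.11, Meros, 2,245 liters, $400,238.60):
Base rate for 24.11 is 24%.
Duty = $400,238.60 × 24% = $96,057.26.
Line 2 (08.26, Talador, 1,022 units, $247,712.36):
Base rate for 08.26 is $7.42/unit.
Origin Talador qualifies under the Drenara–Talador agreement and 08.26 is covered: preferential rate Free applies instead.
The additional-duty order on 08.26 targets Meros, not Talador; it does not apply.
Duty = $247,712.36 × 0% = $0.00.
Line 3 (08.63, Talador, 3,637 kg, $835,455.27):
Base rate for 08.63 is 20% + $1.71/kg.
Origin Talador qualifies under the Drenara–Talador agreement and 08.63 is covered: preferential rate 14% applies instead.
Duty = $835,455.27 × 14% = $116,963.74.
Total = $96,057.26 + $0.00 + $116,963.74 = $213,021.00.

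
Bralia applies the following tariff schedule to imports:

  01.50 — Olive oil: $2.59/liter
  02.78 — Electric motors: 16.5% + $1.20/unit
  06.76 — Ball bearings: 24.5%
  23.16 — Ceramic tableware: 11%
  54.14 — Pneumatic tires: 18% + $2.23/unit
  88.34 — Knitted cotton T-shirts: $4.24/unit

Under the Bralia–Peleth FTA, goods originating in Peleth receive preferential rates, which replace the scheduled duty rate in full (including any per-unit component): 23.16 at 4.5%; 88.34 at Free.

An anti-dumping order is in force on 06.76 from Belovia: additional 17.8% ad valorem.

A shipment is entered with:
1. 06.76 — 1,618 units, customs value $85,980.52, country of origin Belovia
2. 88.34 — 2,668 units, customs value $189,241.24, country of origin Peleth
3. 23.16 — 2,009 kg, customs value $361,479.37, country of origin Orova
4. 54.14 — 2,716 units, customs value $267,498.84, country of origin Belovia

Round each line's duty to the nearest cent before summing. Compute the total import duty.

$130,338.96

Line 1 (06.76, Belovia, 1,618 units, $85,980.52):
Base rate for 06.76 is 24.5%.
Additional duty on 06.76 from Belovia: +17.8%. Applied ad valorem rate: 24.5% + 17.8% = 42.3%.
Duty = $85,980.52 × 42.3% = $36,369.76.
Line 2 (88.34, Peleth, 2,668 units, $189,241.24):
Base rate for 88.34 is $4.24/unit.
Origin Peleth qualifies under the Bralia–Peleth agreement and 88.34 is covered: preferential rate Free applies instead.
Duty = $189,241.24 × 0% = $0.00.
Line 3 (23.16, Orova, 2,009 kg, $361,479.37):
Base rate for 23.16 is 11%.
23.16 has an FTA preferential rate, but origin Orova is not Peleth; base rate stands.
Duty = $361,479.37 × 11% = $39,762.73.
Line 4 (54.14, Belovia, 2,716 units, $267,498.84):
Base rate for 54.14 is 18% + $2.23/unit.
Duty = $267,498.84 × 18% + 2,716 × $2.23 = $54,206.47.
Total = $36,369.76 + $0.00 + $39,762.73 + $54,206.47 = $130,338.96.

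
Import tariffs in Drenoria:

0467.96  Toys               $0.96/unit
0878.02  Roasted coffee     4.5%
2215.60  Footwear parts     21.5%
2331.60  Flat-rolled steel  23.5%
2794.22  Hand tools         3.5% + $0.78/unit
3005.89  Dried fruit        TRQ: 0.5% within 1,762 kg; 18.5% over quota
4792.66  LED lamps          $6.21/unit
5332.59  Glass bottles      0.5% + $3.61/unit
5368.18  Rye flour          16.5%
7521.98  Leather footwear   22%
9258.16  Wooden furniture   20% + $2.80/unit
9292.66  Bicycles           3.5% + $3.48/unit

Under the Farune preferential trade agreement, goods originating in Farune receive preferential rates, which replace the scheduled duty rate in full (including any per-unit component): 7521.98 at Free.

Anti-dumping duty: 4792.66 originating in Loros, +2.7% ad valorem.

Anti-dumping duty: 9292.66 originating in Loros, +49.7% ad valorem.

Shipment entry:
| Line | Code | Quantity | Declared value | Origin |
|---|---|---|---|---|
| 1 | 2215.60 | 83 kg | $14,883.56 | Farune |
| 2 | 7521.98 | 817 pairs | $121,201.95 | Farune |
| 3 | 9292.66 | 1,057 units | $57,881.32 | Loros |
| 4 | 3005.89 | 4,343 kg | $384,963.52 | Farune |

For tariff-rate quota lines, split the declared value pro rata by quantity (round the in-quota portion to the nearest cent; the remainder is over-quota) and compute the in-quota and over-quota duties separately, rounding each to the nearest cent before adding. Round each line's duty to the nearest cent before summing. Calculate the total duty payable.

Line 1 (2215.60, Farune, 83 kg, $14,883.56):
Base rate for 2215.60 is 21.5%.
Origin Farune is the FTA partner but 2215.60 is not on the preference list; base rate stands.
Duty = $14,883.56 × 21.5% = $3,199.97.
Line 2 (7521.98, Farune, 817 pairs, $121,201.95):
Base rate for 7521.98 is 22%.
Origin Farune qualifies under the Drenoria–Farune agreement and 7521.98 is covered: preferential rate Free applies instead.
Duty = $121,201.95 × 0% = $0.00.
Line 3 (9292.66, Loros, 1,057 units, $57,881.32):
Base rate for 9292.66 is 3.5% + $3.48/unit.
Additional duty on 9292.66 from Loros: +49.7%. Applied ad valorem rate: 3.5% + 49.7% = 53.2%.
Duty = $57,881.32 × 53.2% + 1,057 × $3.48 = $34,471.22.
Line 4 (3005.89, Farune, 4,343 kg, $384,963.52):
Code 3005.89 is under a tariff-rate quota (threshold 1,762 kg). In-quota: 1,762 kg at 0.5%; over-quota: 2,581 kg at 18.5%.
Pro-rata value split: in-quota = $384,963.52 × 1,762/4,343 = $156,183.68; over-quota = $384,963.52 − $156,183.68 = $228,779.84.
In-quota duty = $156,183.68 × 0.5% = $780.92. Over-quota duty = $228,779.84 × 18.5% = $42,324.27.
Line duty = $780.92 + $42,324.27 = $43,105.19.
Total = $3,199.97 + $0.00 + $34,471.22 + $43,105.19 = $80,776.38.

$80,776.38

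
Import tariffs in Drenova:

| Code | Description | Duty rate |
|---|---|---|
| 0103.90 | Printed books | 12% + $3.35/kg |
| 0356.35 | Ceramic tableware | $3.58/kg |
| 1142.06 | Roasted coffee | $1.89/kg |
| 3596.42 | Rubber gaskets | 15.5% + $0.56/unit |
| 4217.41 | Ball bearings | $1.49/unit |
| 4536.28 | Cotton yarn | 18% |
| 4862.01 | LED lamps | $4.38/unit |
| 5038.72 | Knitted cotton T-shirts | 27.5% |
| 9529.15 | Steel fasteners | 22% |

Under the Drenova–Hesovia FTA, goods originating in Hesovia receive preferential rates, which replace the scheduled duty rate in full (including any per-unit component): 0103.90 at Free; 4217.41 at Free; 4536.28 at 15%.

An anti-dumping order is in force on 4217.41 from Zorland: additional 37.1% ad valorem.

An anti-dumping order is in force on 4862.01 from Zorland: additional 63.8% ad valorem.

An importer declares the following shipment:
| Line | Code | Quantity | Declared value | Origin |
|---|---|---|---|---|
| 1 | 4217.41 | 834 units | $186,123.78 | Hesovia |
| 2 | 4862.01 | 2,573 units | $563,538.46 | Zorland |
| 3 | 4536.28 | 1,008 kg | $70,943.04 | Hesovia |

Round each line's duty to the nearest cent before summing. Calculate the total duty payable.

Line 1 (4217.41, Hesovia, 834 units, $186,123.78):
Base rate for 4217.41 is $1.49/unit.
Origin Hesovia qualifies under the Drenova–Hesovia agreement and 4217.41 is covered: preferential rate Free applies instead.
The additional-duty order on 4217.41 targets Zorland, not Hesovia; it does not apply.
Duty = $186,123.78 × 0% = $0.00.
Line 2 (4862.01, Zorland, 2,573 units, $563,538.46):
Base rate for 4862.01 is $4.38/unit.
Additional duty on 4862.01 from Zorland: +63.8% ad valorem. Applied ad valorem rate = 63.8%.
Duty = $563,538.46 × 63.8% + 2,573 × $4.38 = $370,807.28.
Line 3 (4536.28, Hesovia, 1,008 kg, $70,943.04):
Base rate for 4536.28 is 18%.
Origin Hesovia qualifies under the Drenova–Hesovia agreement and 4536.28 is covered: preferential rate 15% applies instead.
Duty = $70,943.04 × 15% = $10,641.46.
Total = $0.00 + $370,807.28 + $10,641.46 = $381,448.74.

$381,448.74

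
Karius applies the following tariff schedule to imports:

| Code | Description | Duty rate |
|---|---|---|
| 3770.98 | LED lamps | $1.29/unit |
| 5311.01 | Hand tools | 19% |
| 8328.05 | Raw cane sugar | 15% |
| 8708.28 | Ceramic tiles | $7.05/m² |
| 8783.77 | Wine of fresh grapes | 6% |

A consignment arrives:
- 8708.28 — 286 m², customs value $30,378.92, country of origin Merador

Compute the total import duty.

$2,016.30

Line 1 (8708.28, Merador, 286 m², $30,378.92):
Base rate for 8708.28 is $7.05/m².
Duty = 286 × $7.05 = $2,016.30.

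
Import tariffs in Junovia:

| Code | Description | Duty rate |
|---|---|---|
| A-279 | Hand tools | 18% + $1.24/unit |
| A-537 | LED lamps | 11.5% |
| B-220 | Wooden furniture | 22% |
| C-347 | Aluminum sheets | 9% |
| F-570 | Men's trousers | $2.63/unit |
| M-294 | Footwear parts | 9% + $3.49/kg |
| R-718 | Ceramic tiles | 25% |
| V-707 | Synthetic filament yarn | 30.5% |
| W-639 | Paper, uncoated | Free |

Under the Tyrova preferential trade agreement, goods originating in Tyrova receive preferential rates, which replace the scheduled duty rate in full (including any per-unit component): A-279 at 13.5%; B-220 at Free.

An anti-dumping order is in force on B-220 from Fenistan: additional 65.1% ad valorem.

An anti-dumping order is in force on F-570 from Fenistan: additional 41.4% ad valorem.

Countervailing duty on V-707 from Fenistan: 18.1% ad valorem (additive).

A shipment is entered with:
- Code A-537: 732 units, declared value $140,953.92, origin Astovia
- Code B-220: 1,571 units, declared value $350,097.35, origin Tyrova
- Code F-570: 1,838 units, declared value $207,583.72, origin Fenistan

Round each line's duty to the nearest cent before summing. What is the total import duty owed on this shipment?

Line 1 (A-537, Astovia, 732 units, $140,953.92):
Base rate for A-537 is 11.5%.
Duty = $140,953.92 × 11.5% = $16,209.70.
Line 2 (B-220, Tyrova, 1,571 units, $350,097.35):
Base rate for B-220 is 22%.
Origin Tyrova qualifies under the Junovia–Tyrova agreement and B-220 is covered: preferential rate Free applies instead.
The additional-duty order on B-220 targets Fenistan, not Tyrova; it does not apply.
Duty = $350,097.35 × 0% = $0.00.
Line 3 (F-570, Fenistan, 1,838 units, $207,583.72):
Base rate for F-570 is $2.63/unit.
Additional duty on F-570 from Fenistan: +41.4% ad valorem. Applied ad valorem rate = 41.4%.
Duty = $207,583.72 × 41.4% + 1,838 × $2.63 = $90,773.60.
Total = $16,209.70 + $0.00 + $90,773.60 = $106,983.30.

$106,983.30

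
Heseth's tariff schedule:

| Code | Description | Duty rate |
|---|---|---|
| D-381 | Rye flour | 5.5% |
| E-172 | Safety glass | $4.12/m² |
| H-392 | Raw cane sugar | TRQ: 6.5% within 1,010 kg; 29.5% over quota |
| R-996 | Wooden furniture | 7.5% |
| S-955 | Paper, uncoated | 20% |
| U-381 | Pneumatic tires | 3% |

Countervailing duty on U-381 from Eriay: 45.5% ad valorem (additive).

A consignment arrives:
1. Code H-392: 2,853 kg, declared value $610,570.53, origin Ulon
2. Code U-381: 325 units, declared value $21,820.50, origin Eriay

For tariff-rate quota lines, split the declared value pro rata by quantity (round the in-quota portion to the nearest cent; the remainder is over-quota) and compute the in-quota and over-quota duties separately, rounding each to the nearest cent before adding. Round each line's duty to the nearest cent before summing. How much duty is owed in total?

Line 1 (H-392, Ulon, 2,853 kg, $610,570.53):
Code H-392 is under a tariff-rate quota (threshold 1,010 kg). In-quota: 1,010 kg at 6.5%; over-quota: 1,843 kg at 29.5%.
Pro-rata value split: in-quota = $610,570.53 × 1,010/2,853 = $216,150.10; over-quota = $610,570.53 − $216,150.10 = $394,420.43.
In-quota duty = $216,150.10 × 6.5% = $14,049.76. Over-quota duty = $394,420.43 × 29.5% = $116,354.03.
Line duty = $14,049.76 + $116,354.03 = $130,403.79.
Line 2 (U-381, Eriay, 325 units, $21,820.50):
Base rate for U-381 is 3%.
Additional duty on U-381 from Eriay: +45.5%. Applied ad valorem rate: 3% + 45.5% = 48.5%.
Duty = $21,820.50 × 48.5% = $10,582.94.
Total = $130,403.79 + $10,582.94 = $140,986.73.

$140,986.73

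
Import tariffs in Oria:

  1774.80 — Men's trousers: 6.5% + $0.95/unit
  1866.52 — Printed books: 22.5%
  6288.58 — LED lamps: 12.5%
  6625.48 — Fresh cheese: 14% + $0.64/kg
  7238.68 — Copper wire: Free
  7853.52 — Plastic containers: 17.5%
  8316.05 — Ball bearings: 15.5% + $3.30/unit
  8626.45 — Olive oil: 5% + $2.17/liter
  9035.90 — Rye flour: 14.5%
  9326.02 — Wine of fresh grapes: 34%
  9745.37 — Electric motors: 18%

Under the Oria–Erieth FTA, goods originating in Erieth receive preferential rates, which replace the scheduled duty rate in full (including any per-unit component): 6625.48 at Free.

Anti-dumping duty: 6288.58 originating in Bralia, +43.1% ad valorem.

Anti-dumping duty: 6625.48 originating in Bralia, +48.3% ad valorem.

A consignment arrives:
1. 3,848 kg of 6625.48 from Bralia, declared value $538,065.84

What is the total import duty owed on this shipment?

Line 1 (6625.48, Bralia, 3,848 kg, $538,065.84):
Base rate for 6625.48 is 14% + $0.64/kg.
6625.48 has an FTA preferential rate, but origin Bralia is not Erieth; base rate stands.
Additional duty on 6625.48 from Bralia: +48.3%. Applied ad valorem rate: 14% + 48.3% = 62.3%.
Duty = $538,065.84 × 62.3% + 3,848 × $0.64 = $337,677.74.

$337,677.74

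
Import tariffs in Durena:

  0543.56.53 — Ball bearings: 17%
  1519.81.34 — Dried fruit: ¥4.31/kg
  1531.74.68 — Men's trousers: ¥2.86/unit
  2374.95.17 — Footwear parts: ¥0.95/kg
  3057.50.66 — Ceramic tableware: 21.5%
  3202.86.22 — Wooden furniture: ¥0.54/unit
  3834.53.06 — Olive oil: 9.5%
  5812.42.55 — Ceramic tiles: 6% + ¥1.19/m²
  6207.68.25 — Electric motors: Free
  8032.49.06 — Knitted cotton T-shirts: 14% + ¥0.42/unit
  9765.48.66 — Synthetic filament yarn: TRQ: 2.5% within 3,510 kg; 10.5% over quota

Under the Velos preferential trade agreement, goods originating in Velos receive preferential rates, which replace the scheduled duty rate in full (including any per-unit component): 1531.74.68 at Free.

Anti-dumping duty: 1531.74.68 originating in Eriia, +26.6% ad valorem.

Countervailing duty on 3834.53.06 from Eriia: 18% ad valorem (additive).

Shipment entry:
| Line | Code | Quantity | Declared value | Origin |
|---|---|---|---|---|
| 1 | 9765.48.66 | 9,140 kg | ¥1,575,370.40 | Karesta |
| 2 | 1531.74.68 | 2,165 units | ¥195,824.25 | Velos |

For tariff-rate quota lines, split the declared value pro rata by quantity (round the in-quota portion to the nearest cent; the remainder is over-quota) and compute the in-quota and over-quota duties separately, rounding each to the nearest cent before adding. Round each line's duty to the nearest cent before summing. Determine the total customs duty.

Line 1 (9765.48.66, Karesta, 9,140 kg, ¥1,575,370.40):
Code 9765.48.66 is under a tariff-rate quota (threshold 3,510 kg). In-quota: 3,510 kg at 2.5%; over-quota: 5,630 kg at 10.5%.
Pro-rata value split: in-quota = ¥1,575,370.40 × 3,510/9,140 = ¥604,983.60; over-quota = ¥1,575,370.40 − ¥604,983.60 = ¥970,386.80.
In-quota duty = ¥604,983.60 × 2.5% = ¥15,124.59. Over-quota duty = ¥970,386.80 × 10.5% = ¥101,890.61.
Line duty = ¥15,124.59 + ¥101,890.61 = ¥117,015.20.
Line 2 (1531.74.68, Velos, 2,165 units, ¥195,824.25):
Base rate for 1531.74.68 is ¥2.86/unit.
Origin Velos qualifies under the Durena–Velos agreement and 1531.74.68 is covered: preferential rate Free applies instead.
The additional-duty order on 1531.74.68 targets Eriia, not Velos; it does not apply.
Duty = ¥195,824.25 × 0% = ¥0.00.
Total = ¥117,015.20 + ¥0.00 = ¥117,015.20.

¥117,015.20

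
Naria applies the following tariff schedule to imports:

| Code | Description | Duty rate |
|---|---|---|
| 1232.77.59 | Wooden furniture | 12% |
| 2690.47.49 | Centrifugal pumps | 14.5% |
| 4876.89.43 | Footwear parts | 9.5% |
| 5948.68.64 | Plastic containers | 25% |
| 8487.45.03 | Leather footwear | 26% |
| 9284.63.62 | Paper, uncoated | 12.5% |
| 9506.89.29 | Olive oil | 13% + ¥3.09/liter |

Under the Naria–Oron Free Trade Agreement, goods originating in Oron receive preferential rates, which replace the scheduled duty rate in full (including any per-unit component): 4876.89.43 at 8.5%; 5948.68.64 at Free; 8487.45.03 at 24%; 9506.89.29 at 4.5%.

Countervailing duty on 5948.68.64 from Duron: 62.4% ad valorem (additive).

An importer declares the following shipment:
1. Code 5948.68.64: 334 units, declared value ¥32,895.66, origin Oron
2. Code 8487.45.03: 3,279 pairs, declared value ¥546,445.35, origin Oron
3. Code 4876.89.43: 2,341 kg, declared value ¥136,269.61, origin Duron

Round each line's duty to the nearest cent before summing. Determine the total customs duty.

¥144,092.49

Line 1 (5948.68.64, Oron, 334 units, ¥32,895.66):
Base rate for 5948.68.64 is 25%.
Origin Oron qualifies under the Naria–Oron agreement and 5948.68.64 is covered: preferential rate Free applies instead.
The additional-duty order on 5948.68.64 targets Duron, not Oron; it does not apply.
Duty = ¥32,895.66 × 0% = ¥0.00.
Line 2 (8487.45.03, Oron, 3,279 pairs, ¥546,445.35):
Base rate for 8487.45.03 is 26%.
Origin Oron qualifies under the Naria–Oron agreement and 8487.45.03 is covered: preferential rate 24% applies instead.
Duty = ¥546,445.35 × 24% = ¥131,146.88.
Line 3 (4876.89.43, Duron, 2,341 kg, ¥136,269.61):
Base rate for 4876.89.43 is 9.5%.
4876.89.43 has an FTA preferential rate, but origin Duron is not Oron; base rate stands.
Duty = ¥136,269.61 × 9.5% = ¥12,945.61.
Total = ¥0.00 + ¥131,146.88 + ¥12,945.61 = ¥144,092.49.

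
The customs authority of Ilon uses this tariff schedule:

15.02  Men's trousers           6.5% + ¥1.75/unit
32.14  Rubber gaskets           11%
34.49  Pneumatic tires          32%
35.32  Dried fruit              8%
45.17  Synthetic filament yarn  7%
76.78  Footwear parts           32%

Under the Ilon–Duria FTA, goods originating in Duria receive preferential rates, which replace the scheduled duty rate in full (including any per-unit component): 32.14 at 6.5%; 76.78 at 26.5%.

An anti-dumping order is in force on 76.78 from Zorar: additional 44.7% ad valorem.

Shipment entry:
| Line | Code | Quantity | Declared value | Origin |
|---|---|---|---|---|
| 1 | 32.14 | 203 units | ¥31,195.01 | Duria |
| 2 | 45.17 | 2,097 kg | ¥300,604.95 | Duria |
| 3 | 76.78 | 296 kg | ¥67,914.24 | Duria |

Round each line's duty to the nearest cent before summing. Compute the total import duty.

¥41,067.30

Line 1 (32.14, Duria, 203 units, ¥31,195.01):
Base rate for 32.14 is 11%.
Origin Duria qualifies under the Ilon–Duria agreement and 32.14 is covered: preferential rate 6.5% applies instead.
Duty = ¥31,195.01 × 6.5% = ¥2,027.68.
Line 2 (45.17, Duria, 2,097 kg, ¥300,604.95):
Base rate for 45.17 is 7%.
Origin Duria is the FTA partner but 45.17 is not on the preference list; base rate stands.
Duty = ¥300,604.95 × 7% = ¥21,042.35.
Line 3 (76.78, Duria, 296 kg, ¥67,914.24):
Base rate for 76.78 is 32%.
Origin Duria qualifies under the Ilon–Duria agreement and 76.78 is covered: preferential rate 26.5% applies instead.
The additional-duty order on 76.78 targets Zorar, not Duria; it does not apply.
Duty = ¥67,914.24 × 26.5% = ¥17,997.27.
Total = ¥2,027.68 + ¥21,042.35 + ¥17,997.27 = ¥41,067.30.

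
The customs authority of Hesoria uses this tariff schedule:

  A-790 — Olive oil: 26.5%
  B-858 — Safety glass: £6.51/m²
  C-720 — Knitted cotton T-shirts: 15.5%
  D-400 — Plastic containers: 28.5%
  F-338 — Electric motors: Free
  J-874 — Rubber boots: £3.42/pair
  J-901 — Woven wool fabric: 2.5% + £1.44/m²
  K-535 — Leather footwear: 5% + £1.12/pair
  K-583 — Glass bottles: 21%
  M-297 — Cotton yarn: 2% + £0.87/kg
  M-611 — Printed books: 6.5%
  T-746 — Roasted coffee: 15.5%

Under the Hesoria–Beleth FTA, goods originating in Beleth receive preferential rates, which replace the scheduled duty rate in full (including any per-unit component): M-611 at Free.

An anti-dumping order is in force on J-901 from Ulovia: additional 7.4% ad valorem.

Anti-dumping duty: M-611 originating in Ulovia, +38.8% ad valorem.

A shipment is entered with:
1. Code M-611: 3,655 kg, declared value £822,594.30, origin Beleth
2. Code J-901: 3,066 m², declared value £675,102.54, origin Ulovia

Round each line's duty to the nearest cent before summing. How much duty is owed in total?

£71,250.19

Line 1 (M-611, Beleth, 3,655 kg, £822,594.30):
Base rate for M-611 is 6.5%.
Origin Beleth qualifies under the Hesoria–Beleth agreement and M-611 is covered: preferential rate Free applies instead.
The additional-duty order on M-611 targets Ulovia, not Beleth; it does not apply.
Duty = £822,594.30 × 0% = £0.00.
Line 2 (J-901, Ulovia, 3,066 m², £675,102.54):
Base rate for J-901 is 2.5% + £1.44/m².
Additional duty on J-901 from Ulovia: +7.4%. Applied ad valorem rate: 2.5% + 7.4% = 9.9%.
Duty = £675,102.54 × 9.9% + 3,066 × £1.44 = £71,250.19.
Total = £0.00 + £71,250.19 = £71,250.19.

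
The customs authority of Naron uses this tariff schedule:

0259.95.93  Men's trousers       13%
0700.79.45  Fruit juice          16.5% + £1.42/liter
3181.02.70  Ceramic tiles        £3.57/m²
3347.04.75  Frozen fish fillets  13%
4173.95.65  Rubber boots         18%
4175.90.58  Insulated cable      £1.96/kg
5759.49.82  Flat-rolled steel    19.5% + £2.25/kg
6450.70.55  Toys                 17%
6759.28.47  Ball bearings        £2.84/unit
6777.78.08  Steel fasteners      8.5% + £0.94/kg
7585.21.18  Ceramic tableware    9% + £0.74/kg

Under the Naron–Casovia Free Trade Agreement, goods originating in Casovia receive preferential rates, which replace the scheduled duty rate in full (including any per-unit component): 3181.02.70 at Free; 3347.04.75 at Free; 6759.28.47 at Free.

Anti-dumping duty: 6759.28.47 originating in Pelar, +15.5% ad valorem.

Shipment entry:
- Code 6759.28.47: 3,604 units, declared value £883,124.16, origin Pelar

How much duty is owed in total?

Line 1 (6759.28.47, Pelar, 3,604 units, £883,124.16):
Base rate for 6759.28.47 is £2.84/unit.
6759.28.47 has an FTA preferential rate, but origin Pelar is not Casovia; base rate stands.
Additional duty on 6759.28.47 from Pelar: +15.5% ad valorem. Applied ad valorem rate = 15.5%.
Duty = £883,124.16 × 15.5% + 3,604 × £2.84 = £147,119.60.

£147,119.60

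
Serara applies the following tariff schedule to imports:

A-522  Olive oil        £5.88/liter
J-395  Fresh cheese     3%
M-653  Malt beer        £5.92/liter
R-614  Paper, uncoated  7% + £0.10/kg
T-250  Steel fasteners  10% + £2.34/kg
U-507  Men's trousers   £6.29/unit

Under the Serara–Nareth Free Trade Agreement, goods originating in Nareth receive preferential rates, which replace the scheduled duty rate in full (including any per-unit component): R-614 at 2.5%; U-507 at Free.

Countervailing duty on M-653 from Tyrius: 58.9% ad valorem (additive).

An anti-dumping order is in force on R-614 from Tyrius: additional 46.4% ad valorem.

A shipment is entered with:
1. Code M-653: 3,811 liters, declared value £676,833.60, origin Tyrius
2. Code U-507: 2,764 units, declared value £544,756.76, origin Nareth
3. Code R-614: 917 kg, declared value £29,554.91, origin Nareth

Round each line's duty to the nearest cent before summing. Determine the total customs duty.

Line 1 (M-653, Tyrius, 3,811 liters, £676,833.60):
Base rate for M-653 is £5.92/liter.
Additional duty on M-653 from Tyrius: +58.9% ad valorem. Applied ad valorem rate = 58.9%.
Duty = £676,833.60 × 58.9% + 3,811 × £5.92 = £421,216.11.
Line 2 (U-507, Nareth, 2,764 units, £544,756.76):
Base rate for U-507 is £6.29/unit.
Origin Nareth qualifies under the Serara–Nareth agreement and U-507 is covered: preferential rate Free applies instead.
Duty = £544,756.76 × 0% = £0.00.
Line 3 (R-614, Nareth, 917 kg, £29,554.91):
Base rate for R-614 is 7% + £0.10/kg.
Origin Nareth qualifies under the Serara–Nareth agreement and R-614 is covered: preferential rate 2.5% applies instead.
The additional-duty order on R-614 targets Tyrius, not Nareth; it does not apply.
Duty = £29,554.91 × 2.5% = £738.87.
Total = £421,216.11 + £0.00 + £738.87 = £421,954.98.

£421,954.98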